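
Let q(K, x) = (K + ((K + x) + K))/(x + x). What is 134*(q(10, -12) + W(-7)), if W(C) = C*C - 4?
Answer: 11859/2 ≈ 5929.5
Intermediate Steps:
q(K, x) = (x + 3*K)/(2*x) (q(K, x) = (K + (x + 2*K))/((2*x)) = (x + 3*K)*(1/(2*x)) = (x + 3*K)/(2*x))
W(C) = -4 + C² (W(C) = C² - 4 = -4 + C²)
134*(q(10, -12) + W(-7)) = 134*((½)*(-12 + 3*10)/(-12) + (-4 + (-7)²)) = 134*((½)*(-1/12)*(-12 + 30) + (-4 + 49)) = 134*((½)*(-1/12)*18 + 45) = 134*(-¾ + 45) = 134*(177/4) = 11859/2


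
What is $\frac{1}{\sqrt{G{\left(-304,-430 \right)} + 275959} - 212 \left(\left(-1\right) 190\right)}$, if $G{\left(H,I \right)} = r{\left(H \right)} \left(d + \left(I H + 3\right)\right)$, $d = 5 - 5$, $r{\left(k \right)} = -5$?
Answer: $\frac{5035}{202857007} - \frac{i \sqrt{94414}}{811428028} \approx 2.482 \cdot 10^{-5} - 3.7868 \cdot 10^{-7} i$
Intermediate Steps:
$d = 0$ ($d = 5 - 5 = 0$)
$G{\left(H,I \right)} = -15 - 5 H I$ ($G{\left(H,I \right)} = - 5 \left(0 + \left(I H + 3\right)\right) = - 5 \left(0 + \left(H I + 3\right)\right) = - 5 \left(0 + \left(3 + H I\right)\right) = - 5 \left(3 + H I\right) = -15 - 5 H I$)
$\frac{1}{\sqrt{G{\left(-304,-430 \right)} + 275959} - 212 \left(\left(-1\right) 190\right)} = \frac{1}{\sqrt{\left(-15 - \left(-1520\right) \left(-430\right)\right) + 275959} - 212 \left(\left(-1\right) 190\right)} = \frac{1}{\sqrt{\left(-15 - 653600\right) + 275959} - -40280} = \frac{1}{\sqrt{-653615 + 275959} + 40280} = \frac{1}{\sqrt{-377656} + 40280} = \frac{1}{2 i \sqrt{94414} + 40280} = \frac{1}{40280 + 2 i \sqrt{94414}}$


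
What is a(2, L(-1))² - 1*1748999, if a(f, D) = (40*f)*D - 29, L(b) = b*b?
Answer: -1746398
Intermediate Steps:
L(b) = b²
a(f, D) = -29 + 40*D*f (a(f, D) = 40*D*f - 29 = -29 + 40*D*f)
a(2, L(-1))² - 1*1748999 = (-29 + 40*(-1)²*2)² - 1*1748999 = (-29 + 40*1*2)² - 1748999 = (-29 + 80)² - 1748999 = 51² - 1748999 = 2601 - 1748999 = -1746398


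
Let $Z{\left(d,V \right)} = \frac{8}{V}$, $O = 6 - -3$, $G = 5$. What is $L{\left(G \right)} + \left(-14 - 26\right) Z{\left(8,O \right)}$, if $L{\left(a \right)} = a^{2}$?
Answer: $- \frac{95}{9} \approx -10.556$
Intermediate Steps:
$O = 9$ ($O = 6 + 3 = 9$)
$L{\left(G \right)} + \left(-14 - 26\right) Z{\left(8,O \right)} = 5^{2} + \left(-14 - 26\right) \frac{8}{9} = 25 + \left(-14 - 26\right) 8 \cdot \frac{1}{9} = 25 - \frac{320}{9} = - \frac{95}{9}$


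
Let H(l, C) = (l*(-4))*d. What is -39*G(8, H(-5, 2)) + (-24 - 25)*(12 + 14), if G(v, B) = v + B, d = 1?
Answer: -2366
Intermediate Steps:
H(l, C) = -4*l (H(l, C) = (l*(-4))*1 = -4*l*1 = -4*l)
G(v, B) = B + v
-39*G(8, H(-5, 2)) + (-24 - 25)*(12 + 14) = -39*(-4*(-5) + 8) + (-24 - 25)*(12 + 14) = -39*(20 + 8) - 49*26 = -39*28 - 1274 = -1092 - 1274 = -2366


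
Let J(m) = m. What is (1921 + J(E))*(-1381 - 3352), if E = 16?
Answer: -9167821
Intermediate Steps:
(1921 + J(E))*(-1381 - 3352) = (1921 + 16)*(-1381 - 3352) = 1937*(-4733) = -9167821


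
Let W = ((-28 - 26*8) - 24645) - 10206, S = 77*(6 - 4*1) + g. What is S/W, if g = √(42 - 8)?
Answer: -154/35087 - √34/35087 ≈ -0.0045553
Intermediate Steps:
g = √34 ≈ 5.8309
S = 154 + √34 (S = 77*(6 - 4*1) + √34 = 77*(6 - 4) + √34 = 77*2 + √34 = 154 + √34 ≈ 159.83)
W = -35087 (W = ((-28 - 208) - 24645) - 10206 = (-236 - 24645) - 10206 = -24881 - 10206 = -35087)
S/W = (154 + √34)/(-35087) = (154 + √34)*(-1/35087) = -154/35087 - √34/35087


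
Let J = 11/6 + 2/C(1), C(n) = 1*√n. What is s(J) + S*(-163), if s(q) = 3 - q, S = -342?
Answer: 334471/6 ≈ 55745.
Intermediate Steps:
C(n) = √n
J = 23/6 (J = 11/6 + 2/(√1) = 11*(⅙) + 2/1 = 11/6 + 2*1 = 11/6 + 2 = 23/6 ≈ 3.8333)
s(J) + S*(-163) = (3 - 1*23/6) - 342*(-163) = (3 - 23/6) + 55746 = -⅚ + 55746 = 334471/6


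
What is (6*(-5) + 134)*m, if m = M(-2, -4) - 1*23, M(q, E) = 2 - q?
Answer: -1976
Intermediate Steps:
m = -19 (m = (2 - 1*(-2)) - 1*23 = (2 + 2) - 23 = 4 - 23 = -19)
(6*(-5) + 134)*m = (6*(-5) + 134)*(-19) = (-30 + 134)*(-19) = 104*(-19) = -1976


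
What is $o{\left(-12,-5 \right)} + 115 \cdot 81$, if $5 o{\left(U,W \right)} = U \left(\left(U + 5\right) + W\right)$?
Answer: $\frac{46719}{5} \approx 9343.8$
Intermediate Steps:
$o{\left(U,W \right)} = \frac{U \left(5 + U + W\right)}{5}$ ($o{\left(U,W \right)} = \frac{U \left(\left(U + 5\right) + W\right)}{5} = \frac{U \left(\left(5 + U\right) + W\right)}{5} = \frac{U \left(5 + U + W\right)}{5}$)
$o{\left(-12,-5 \right)} + 115 \cdot 81 = \frac{1}{5} \left(-12\right) \left(5 - 12 - 5\right) + 115 \cdot 81 = \frac{1}{5} \left(-12\right) \left(-12\right) + 9315 = \frac{144}{5} + 9315 = \frac{46719}{5}$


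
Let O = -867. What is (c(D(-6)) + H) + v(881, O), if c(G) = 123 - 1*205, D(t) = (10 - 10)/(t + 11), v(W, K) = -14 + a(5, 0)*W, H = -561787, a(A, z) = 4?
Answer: -558359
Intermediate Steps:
v(W, K) = -14 + 4*W
D(t) = 0 (D(t) = 0/(11 + t) = 0)
c(G) = -82 (c(G) = 123 - 205 = -82)
(c(D(-6)) + H) + v(881, O) = (-82 - 561787) + (-14 + 4*881) = -561869 + (-14 + 3524) = -561869 + 3510 = -558359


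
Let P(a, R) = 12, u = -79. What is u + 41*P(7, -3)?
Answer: 413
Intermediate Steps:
u + 41*P(7, -3) = -79 + 41*12 = -79 + 492 = 413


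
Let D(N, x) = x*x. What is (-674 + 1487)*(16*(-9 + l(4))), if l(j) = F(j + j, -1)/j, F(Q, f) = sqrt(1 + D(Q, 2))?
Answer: -117072 + 3252*sqrt(5) ≈ -1.0980e+5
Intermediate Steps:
D(N, x) = x**2
F(Q, f) = sqrt(5) (F(Q, f) = sqrt(1 + 2**2) = sqrt(1 + 4) = sqrt(5))
l(j) = sqrt(5)/j
(-674 + 1487)*(16*(-9 + l(4))) = (-674 + 1487)*(16*(-9 + sqrt(5)/4)) = 813*(16*(-9 + sqrt(5)*(1/4))) = 813*(16*(-9 + sqrt(5)/4)) = 813*(-144 + 4*sqrt(5)) = -117072 + 3252*sqrt(5)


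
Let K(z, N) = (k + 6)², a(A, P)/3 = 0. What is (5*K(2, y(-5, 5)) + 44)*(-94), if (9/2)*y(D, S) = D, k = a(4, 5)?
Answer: -21056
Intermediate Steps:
a(A, P) = 0 (a(A, P) = 3*0 = 0)
k = 0
y(D, S) = 2*D/9
K(z, N) = 36 (K(z, N) = (0 + 6)² = 6² = 36)
(5*K(2, y(-5, 5)) + 44)*(-94) = (5*36 + 44)*(-94) = (180 + 44)*(-94) = 224*(-94) = -21056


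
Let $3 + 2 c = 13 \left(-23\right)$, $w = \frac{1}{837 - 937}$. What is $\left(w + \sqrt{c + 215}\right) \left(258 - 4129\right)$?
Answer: $- \frac{3092929}{100} \approx -30929.0$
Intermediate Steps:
$w = - \frac{1}{100}$ ($w = \frac{1}{-100} = - \frac{1}{100} \approx -0.01$)
$c = -151$ ($c = - \frac{3}{2} + \frac{13 \left(-23\right)}{2} = - \frac{3}{2} + \frac{1}{2} \left(-299\right) = - \frac{3}{2} - \frac{299}{2} = -151$)
$\left(w + \sqrt{c + 215}\right) \left(258 - 4129\right) = \left(- \frac{1}{100} + \sqrt{-151 + 215}\right) \left(258 - 4129\right) = \left(- \frac{1}{100} + \sqrt{64}\right) \left(-3871\right) = \left(- \frac{1}{100} + 8\right) \left(-3871\right) = \frac{799}{100} \left(-3871\right) = - \frac{3092929}{100}$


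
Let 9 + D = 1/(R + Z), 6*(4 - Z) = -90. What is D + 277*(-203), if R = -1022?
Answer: -56408721/1003 ≈ -56240.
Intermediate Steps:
Z = 19 (Z = 4 - ⅙*(-90) = 4 + 15 = 19)
D = -9028/1003 (D = -9 + 1/(-1022 + 19) = -9 + 1/(-1003) = -9 - 1/1003 = -9028/1003 ≈ -9.0010)
D + 277*(-203) = -9028/1003 + 277*(-203) = -9028/1003 - 56231 = -56408721/1003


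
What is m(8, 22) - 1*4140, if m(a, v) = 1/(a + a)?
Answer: -66239/16 ≈ -4139.9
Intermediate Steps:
m(a, v) = 1/(2*a)
m(8, 22) - 1*4140 = (½)/8 - 1*4140 = (½)*(⅛) - 4140 = 1/16 - 4140 = -66239/16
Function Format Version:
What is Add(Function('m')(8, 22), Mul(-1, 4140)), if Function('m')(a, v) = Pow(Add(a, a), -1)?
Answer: Rational(-66239, 16) ≈ -4139.9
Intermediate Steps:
Function('m')(a, v) = Mul(Rational(1, 2), Pow(a, -1)) (Function('m')(a, v) = Pow(Mul(2, a), -1) = Mul(Rational(1, 2), Pow(a, -1)))
Add(Function('m')(8, 22), Mul(-1, 4140)) = Add(Mul(Rational(1, 2), Pow(8, -1)), Mul(-1, 4140)) = Add(Mul(Rational(1, 2), Rational(1, 8)), -4140) = Add(Rational(1, 16), -4140) = Rational(-66239, 16)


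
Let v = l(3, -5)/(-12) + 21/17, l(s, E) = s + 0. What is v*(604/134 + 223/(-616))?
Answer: 171091/41888 ≈ 4.0845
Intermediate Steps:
l(s, E) = s
v = 67/68 (v = 3/(-12) + 21/17 = 3*(-1/12) + 21*(1/17) = -1/4 + 21/17 = 67/68 ≈ 0.98529)
v*(604/134 + 223/(-616)) = 67*(604/134 + 223/(-616))/68 = 67*(604*(1/134) + 223*(-1/616))/68 = 67*(302/67 - 223/616)/68 = (67/68)*(171091/41272) = 171091/41888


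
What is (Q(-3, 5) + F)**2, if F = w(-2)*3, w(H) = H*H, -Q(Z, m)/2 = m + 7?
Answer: 144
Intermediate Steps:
Q(Z, m) = -14 - 2*m (Q(Z, m) = -2*(m + 7) = -2*(7 + m) = -14 - 2*m)
w(H) = H**2
F = 12 (F = (-2)**2*3 = 4*3 = 12)
(Q(-3, 5) + F)**2 = ((-14 - 2*5) + 12)**2 = ((-14 - 10) + 12)**2 = (-24 + 12)**2 = (-12)**2 = 144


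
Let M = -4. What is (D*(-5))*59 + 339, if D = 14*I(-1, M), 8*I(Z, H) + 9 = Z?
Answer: 11003/2 ≈ 5501.5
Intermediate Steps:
I(Z, H) = -9/8 + Z/8
D = -35/2 (D = 14*(-9/8 + (⅛)*(-1)) = 14*(-9/8 - ⅛) = 14*(-5/4) = -35/2 ≈ -17.500)
(D*(-5))*59 + 339 = -35/2*(-5)*59 + 339 = (175/2)*59 + 339 = 10325/2 + 339 = 11003/2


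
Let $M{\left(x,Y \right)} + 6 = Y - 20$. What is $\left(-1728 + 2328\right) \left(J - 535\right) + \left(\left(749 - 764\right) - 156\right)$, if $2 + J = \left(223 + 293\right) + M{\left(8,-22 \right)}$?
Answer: $-41571$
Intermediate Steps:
$M{\left(x,Y \right)} = -26 + Y$ ($M{\left(x,Y \right)} = -6 + \left(Y - 20\right) = -6 + \left(-20 + Y\right) = -26 + Y$)
$J = 466$ ($J = -2 + \left(\left(223 + 293\right) - 48\right) = -2 + \left(516 - 48\right) = -2 + 468 = 466$)
$\left(-1728 + 2328\right) \left(J - 535\right) + \left(\left(749 - 764\right) - 156\right) = \left(-1728 + 2328\right) \left(466 - 535\right) + \left(\left(749 - 764\right) - 156\right) = 600 \left(-69\right) - 171 = -41400 - 171 = -41571$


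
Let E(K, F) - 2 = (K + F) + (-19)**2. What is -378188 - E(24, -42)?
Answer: -378533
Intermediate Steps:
E(K, F) = 363 + F + K (E(K, F) = 2 + ((K + F) + (-19)**2) = 2 + ((F + K) + 361) = 2 + (361 + F + K) = 363 + F + K)
-378188 - E(24, -42) = -378188 - (363 - 42 + 24) = -378188 - 1*345 = -378188 - 345 = -378533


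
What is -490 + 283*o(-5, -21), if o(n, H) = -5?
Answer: -1905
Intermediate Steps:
-490 + 283*o(-5, -21) = -490 + 283*(-5) = -490 - 1415 = -1905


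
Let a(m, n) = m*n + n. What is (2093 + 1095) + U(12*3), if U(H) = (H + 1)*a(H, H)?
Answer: 52472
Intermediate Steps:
a(m, n) = n + m*n
U(H) = H*(1 + H)² (U(H) = (H + 1)*(H*(1 + H)) = (1 + H)*(H*(1 + H)) = H*(1 + H)²)
(2093 + 1095) + U(12*3) = (2093 + 1095) + (12*3)*(1 + 12*3)² = 3188 + 36*(1 + 36)² = 3188 + 36*37² = 3188 + 36*1369 = 3188 + 49284 = 52472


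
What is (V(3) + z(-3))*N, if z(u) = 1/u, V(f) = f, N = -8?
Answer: -64/3 ≈ -21.333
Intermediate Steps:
(V(3) + z(-3))*N = (3 + 1/(-3))*(-8) = (3 - ⅓)*(-8) = (8/3)*(-8) = -64/3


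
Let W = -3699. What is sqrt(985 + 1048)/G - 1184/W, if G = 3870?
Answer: 1184/3699 + sqrt(2033)/3870 ≈ 0.33174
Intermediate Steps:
sqrt(985 + 1048)/G - 1184/W = sqrt(985 + 1048)/3870 - 1184/(-3699) = sqrt(2033)*(1/3870) - 1184*(-1/3699) = sqrt(2033)/3870 + 1184/3699 = 1184/3699 + sqrt(2033)/3870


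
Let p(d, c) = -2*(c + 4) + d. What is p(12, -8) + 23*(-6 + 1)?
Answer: -95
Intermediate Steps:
p(d, c) = -8 + d - 2*c (p(d, c) = -2*(4 + c) + d = (-8 - 2*c) + d = -8 + d - 2*c)
p(12, -8) + 23*(-6 + 1) = (-8 + 12 - 2*(-8)) + 23*(-6 + 1) = (-8 + 12 + 16) + 23*(-5) = 20 - 115 = -95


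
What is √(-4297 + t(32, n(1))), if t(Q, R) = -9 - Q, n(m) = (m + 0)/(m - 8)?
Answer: 3*I*√482 ≈ 65.864*I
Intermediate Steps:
n(m) = m/(-8 + m)
√(-4297 + t(32, n(1))) = √(-4297 + (-9 - 1*32)) = √(-4297 + (-9 - 32)) = √(-4297 - 41) = √(-4338) = 3*I*√482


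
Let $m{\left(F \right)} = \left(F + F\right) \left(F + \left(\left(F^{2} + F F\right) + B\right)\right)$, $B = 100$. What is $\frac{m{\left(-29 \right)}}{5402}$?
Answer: $- \frac{50837}{2701} \approx -18.822$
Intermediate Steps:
$m{\left(F \right)} = 2 F \left(100 + F + 2 F^{2}\right)$ ($m{\left(F \right)} = \left(F + F\right) \left(F + \left(\left(F^{2} + F F\right) + 100\right)\right) = 2 F \left(F + \left(\left(F^{2} + F^{2}\right) + 100\right)\right) = 2 F \left(F + \left(2 F^{2} + 100\right)\right) = 2 F \left(F + \left(100 + 2 F^{2}\right)\right) = 2 F \left(100 + F + 2 F^{2}\right)$)
$\frac{m{\left(-29 \right)}}{5402} = \frac{2 \left(-29\right) \left(100 - 29 + 2 \left(-29\right)^{2}\right)}{5402} = 2 \left(-29\right) \left(100 - 29 + 2 \cdot 841\right) \frac{1}{5402} = 2 \left(-29\right) \left(100 - 29 + 1682\right) \frac{1}{5402} = 2 \left(-29\right) 1753 \cdot \frac{1}{5402} = \left(-101674\right) \frac{1}{5402} = - \frac{50837}{2701}$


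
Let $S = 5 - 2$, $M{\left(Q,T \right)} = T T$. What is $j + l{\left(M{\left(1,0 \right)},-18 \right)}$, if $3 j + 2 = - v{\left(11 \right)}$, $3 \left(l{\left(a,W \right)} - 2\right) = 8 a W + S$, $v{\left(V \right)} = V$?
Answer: $- \frac{4}{3} \approx -1.3333$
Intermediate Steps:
$M{\left(Q,T \right)} = T^{2}$
$S = 3$ ($S = 5 - 2 = 3$)
$l{\left(a,W \right)} = 3 + \frac{8 W a}{3}$ ($l{\left(a,W \right)} = 2 + \frac{8 a W + 3}{3} = 2 + \frac{8 W a + 3}{3} = 2 + \frac{3 + 8 W a}{3} = 2 + \left(1 + \frac{8 W a}{3}\right) = 3 + \frac{8 W a}{3}$)
$j = - \frac{13}{3}$ ($j = - \frac{2}{3} + \frac{\left(-1\right) 11}{3} = - \frac{2}{3} + \frac{1}{3} \left(-11\right) = - \frac{2}{3} - \frac{11}{3} = - \frac{13}{3} \approx -4.3333$)
$j + l{\left(M{\left(1,0 \right)},-18 \right)} = - \frac{13}{3} + \left(3 + \frac{8}{3} \left(-18\right) 0^{2}\right) = - \frac{13}{3} + \left(3 + \frac{8}{3} \left(-18\right) 0\right) = - \frac{13}{3} + \left(3 + 0\right) = - \frac{13}{3} + 3 = - \frac{4}{3}$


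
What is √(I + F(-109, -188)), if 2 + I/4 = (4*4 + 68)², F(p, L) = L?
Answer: 14*√143 ≈ 167.42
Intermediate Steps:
I = 28216 (I = -8 + 4*(4*4 + 68)² = -8 + 4*(16 + 68)² = -8 + 4*84² = -8 + 4*7056 = -8 + 28224 = 28216)
√(I + F(-109, -188)) = √(28216 - 188) = √28028 = 14*√143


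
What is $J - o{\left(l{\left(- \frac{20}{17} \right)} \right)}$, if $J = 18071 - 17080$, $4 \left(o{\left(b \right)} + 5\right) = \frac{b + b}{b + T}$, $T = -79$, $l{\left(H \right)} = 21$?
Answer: $\frac{115557}{116} \approx 996.18$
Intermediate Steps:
$o{\left(b \right)} = -5 + \frac{b}{2 \left(-79 + b\right)}$ ($o{\left(b \right)} = -5 + \frac{\left(b + b\right) \frac{1}{b - 79}}{4} = -5 + \frac{2 b \frac{1}{-79 + b}}{4} = -5 + \frac{b}{2 \left(-79 + b\right)}$)
$J = 991$ ($J = 18071 - 17080 = 991$)
$J - o{\left(l{\left(- \frac{20}{17} \right)} \right)} = 991 - \frac{790 - 189}{2 \left(-79 + 21\right)} = 991 - \frac{790 - 189}{2 \left(-58\right)} = 991 - \frac{1}{2} \left(- \frac{1}{58}\right) 601 = 991 - - \frac{601}{116} = 991 + \frac{601}{116} = \frac{115557}{116}$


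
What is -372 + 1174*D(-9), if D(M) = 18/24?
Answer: 1017/2 ≈ 508.50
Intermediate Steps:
D(M) = ¾ (D(M) = 18*(1/24) = ¾)
-372 + 1174*D(-9) = -372 + 1174*(¾) = -372 + 1761/2 = 1017/2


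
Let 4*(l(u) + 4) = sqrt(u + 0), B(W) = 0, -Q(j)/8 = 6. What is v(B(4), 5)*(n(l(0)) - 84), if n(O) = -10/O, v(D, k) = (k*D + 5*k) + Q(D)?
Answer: 3749/2 ≈ 1874.5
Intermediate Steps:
Q(j) = -48 (Q(j) = -8*6 = -48)
l(u) = -4 + sqrt(u)/4 (l(u) = -4 + sqrt(u + 0)/4 = -4 + sqrt(u)/4)
v(D, k) = -48 + 5*k + D*k (v(D, k) = (k*D + 5*k) - 48 = (D*k + 5*k) - 48 = (5*k + D*k) - 48 = -48 + 5*k + D*k)
v(B(4), 5)*(n(l(0)) - 84) = (-48 + 5*5 + 0*5)*(-10/(-4 + sqrt(0)/4) - 84) = (-48 + 25 + 0)*(-10/(-4 + (1/4)*0) - 84) = -23*(-10/(-4 + 0) - 84) = -23*(-10/(-4) - 84) = -23*(-10*(-1/4) - 84) = -23*(5/2 - 84) = -23*(-163/2) = 3749/2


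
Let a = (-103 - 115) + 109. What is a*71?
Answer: -7739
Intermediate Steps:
a = -109 (a = -218 + 109 = -109)
a*71 = -109*71 = -7739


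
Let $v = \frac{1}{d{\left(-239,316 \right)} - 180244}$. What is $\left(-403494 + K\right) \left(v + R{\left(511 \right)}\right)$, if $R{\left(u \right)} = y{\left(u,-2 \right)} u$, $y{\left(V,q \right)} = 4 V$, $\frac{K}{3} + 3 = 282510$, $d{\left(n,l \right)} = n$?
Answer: $\frac{27901414258559939}{60161} \approx 4.6378 \cdot 10^{11}$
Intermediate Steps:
$K = 847521$ ($K = -9 + 3 \cdot 282510 = -9 + 847530 = 847521$)
$R{\left(u \right)} = 4 u^{2}$ ($R{\left(u \right)} = 4 u u = 4 u^{2}$)
$v = - \frac{1}{180483}$ ($v = \frac{1}{-239 - 180244} = \frac{1}{-180483} = - \frac{1}{180483} \approx -5.5407 \cdot 10^{-6}$)
$\left(-403494 + K\right) \left(v + R{\left(511 \right)}\right) = \left(-403494 + 847521\right) \left(- \frac{1}{180483} + 4 \cdot 511^{2}\right) = 444027 \left(- \frac{1}{180483} + 4 \cdot 261121\right) = 444027 \left(- \frac{1}{180483} + 1044484\right) = 444027 \cdot \frac{188511605771}{180483} = \frac{27901414258559939}{60161}$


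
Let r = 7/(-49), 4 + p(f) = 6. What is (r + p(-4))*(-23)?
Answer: -299/7 ≈ -42.714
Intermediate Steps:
p(f) = 2 (p(f) = -4 + 6 = 2)
r = -1/7 (r = 7*(-1/49) = -1/7 ≈ -0.14286)
(r + p(-4))*(-23) = (-1/7 + 2)*(-23) = (13/7)*(-23) = -299/7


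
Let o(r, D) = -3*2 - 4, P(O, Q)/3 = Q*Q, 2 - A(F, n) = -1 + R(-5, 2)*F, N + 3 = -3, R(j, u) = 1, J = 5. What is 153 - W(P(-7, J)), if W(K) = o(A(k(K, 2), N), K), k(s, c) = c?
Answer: 163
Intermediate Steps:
N = -6 (N = -3 - 3 = -6)
A(F, n) = 3 - F (A(F, n) = 2 - (-1 + 1*F) = 2 - (-1 + F) = 2 + (1 - F) = 3 - F)
P(O, Q) = 3*Q² (P(O, Q) = 3*(Q*Q) = 3*Q²)
o(r, D) = -10 (o(r, D) = -6 - 4 = -10)
W(K) = -10
153 - W(P(-7, J)) = 153 - 1*(-10) = 153 + 10 = 163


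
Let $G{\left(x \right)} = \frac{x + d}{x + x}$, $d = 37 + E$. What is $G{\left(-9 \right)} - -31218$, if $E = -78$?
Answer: $\frac{280987}{9} \approx 31221.0$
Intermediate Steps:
$d = -41$ ($d = 37 - 78 = -41$)
$G{\left(x \right)} = \frac{-41 + x}{2 x}$ ($G{\left(x \right)} = \frac{x - 41}{x + x} = \frac{-41 + x}{2 x}$)
$G{\left(-9 \right)} - -31218 = \frac{-41 - 9}{2 \left(-9\right)} - -31218 = \frac{1}{2} \left(- \frac{1}{9}\right) \left(-50\right) + 31218 = \frac{25}{9} + 31218 = \frac{280987}{9}$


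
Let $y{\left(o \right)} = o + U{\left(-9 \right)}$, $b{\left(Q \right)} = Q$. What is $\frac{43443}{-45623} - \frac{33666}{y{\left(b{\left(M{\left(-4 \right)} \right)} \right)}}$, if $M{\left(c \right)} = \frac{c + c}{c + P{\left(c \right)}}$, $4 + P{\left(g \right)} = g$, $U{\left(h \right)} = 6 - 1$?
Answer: $- \frac{4608570285}{775591} \approx -5942.0$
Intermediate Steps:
$U{\left(h \right)} = 5$
$P{\left(g \right)} = -4 + g$
$M{\left(c \right)} = \frac{2 c}{-4 + 2 c}$ ($M{\left(c \right)} = \frac{c + c}{c + \left(-4 + c\right)} = \frac{2 c}{-4 + 2 c}$)
$y{\left(o \right)} = 5 + o$ ($y{\left(o \right)} = o + 5 = 5 + o$)
$\frac{43443}{-45623} - \frac{33666}{y{\left(b{\left(M{\left(-4 \right)} \right)} \right)}} = \frac{43443}{-45623} - \frac{33666}{5 - \frac{4}{-2 - 4}} = 43443 \left(- \frac{1}{45623}\right) - \frac{33666}{5 - \frac{4}{-6}} = - \frac{43443}{45623} - \frac{33666}{5 - - \frac{2}{3}} = - \frac{43443}{45623} - \frac{33666}{5 + \frac{2}{3}} = - \frac{43443}{45623} - \frac{33666}{\frac{17}{3}} = - \frac{43443}{45623} - \frac{100998}{17} = - \frac{4608570285}{775591}$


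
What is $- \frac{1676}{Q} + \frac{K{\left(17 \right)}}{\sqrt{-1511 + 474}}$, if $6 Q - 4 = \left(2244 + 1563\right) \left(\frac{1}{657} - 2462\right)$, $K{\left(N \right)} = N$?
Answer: $\frac{734088}{684216167} - \frac{i \sqrt{1037}}{61} \approx 0.0010729 - 0.52791 i$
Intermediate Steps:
$Q = - \frac{684216167}{438}$ ($Q = \frac{2}{3} + \frac{\left(2244 + 1563\right) \left(\frac{1}{657} - 2462\right)}{6} = \frac{2}{3} + \frac{3807 \left(\frac{1}{657} - 2462\right)}{6} = \frac{2}{3} + \frac{3807 \left(- \frac{1617533}{657}\right)}{6} = \frac{2}{3} + \frac{1}{6} \left(- \frac{684216459}{73}\right) = \frac{2}{3} - \frac{228072153}{146} = - \frac{684216167}{438} \approx -1.5621 \cdot 10^{6}$)
$- \frac{1676}{Q} + \frac{K{\left(17 \right)}}{\sqrt{-1511 + 474}} = - \frac{1676}{- \frac{684216167}{438}} + \frac{17}{\sqrt{-1511 + 474}} = \left(-1676\right) \left(- \frac{438}{684216167}\right) + \frac{17}{\sqrt{-1037}} = \frac{734088}{684216167} + \frac{17}{i \sqrt{1037}} = \frac{734088}{684216167} + 17 \left(- \frac{i \sqrt{1037}}{1037}\right) = \frac{734088}{684216167} - \frac{i \sqrt{1037}}{61}$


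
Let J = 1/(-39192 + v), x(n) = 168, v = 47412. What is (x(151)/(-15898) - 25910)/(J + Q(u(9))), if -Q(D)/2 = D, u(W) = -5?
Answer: -1692980300280/653415749 ≈ -2591.0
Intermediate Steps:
Q(D) = -2*D
J = 1/8220 (J = 1/(-39192 + 47412) = 1/8220 ≈ 0.00012165)
(x(151)/(-15898) - 25910)/(J + Q(u(9))) = (168/(-15898) - 25910)/(1/8220 - 2*(-5)) = (168*(-1/15898) - 25910)/(1/8220 + 10) = (-84/7949 - 25910)/(82201/8220) = -205958674/7949*8220/82201 = -1692980300280/653415749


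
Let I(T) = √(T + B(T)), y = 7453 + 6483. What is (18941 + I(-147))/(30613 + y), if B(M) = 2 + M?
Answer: 18941/44549 + 2*I*√73/44549 ≈ 0.42517 + 0.00038358*I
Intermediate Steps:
y = 13936
I(T) = √(2 + 2*T) (I(T) = √(T + (2 + T)) = √(2 + 2*T))
(18941 + I(-147))/(30613 + y) = (18941 + √(2 + 2*(-147)))/(30613 + 13936) = (18941 + √(2 - 294))/44549 = (18941 + √(-292))*(1/44549) = (18941 + 2*I*√73)*(1/44549) = 18941/44549 + 2*I*√73/44549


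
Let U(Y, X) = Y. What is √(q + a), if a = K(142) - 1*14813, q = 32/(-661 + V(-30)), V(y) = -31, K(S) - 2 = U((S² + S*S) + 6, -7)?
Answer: √763876483/173 ≈ 159.76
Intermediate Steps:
K(S) = 8 + 2*S² (K(S) = 2 + ((S² + S*S) + 6) = 2 + ((S² + S²) + 6) = 2 + (2*S² + 6) = 2 + (6 + 2*S²) = 8 + 2*S²)
q = -8/173 (q = 32/(-661 - 31) = 32/(-692) = -1/692*32 = -8/173 ≈ -0.046243)
a = 25523 (a = (8 + 2*142²) - 1*14813 = (8 + 2*20164) - 14813 = (8 + 40328) - 14813 = 40336 - 14813 = 25523)
√(q + a) = √(-8/173 + 25523) = √(4415471/173) = √763876483/173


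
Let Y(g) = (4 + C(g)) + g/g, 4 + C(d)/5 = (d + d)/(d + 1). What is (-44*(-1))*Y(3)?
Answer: -330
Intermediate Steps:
C(d) = -20 + 10*d/(1 + d) (C(d) = -20 + 5*((d + d)/(d + 1)) = -20 + 5*((2*d)/(1 + d)) = -20 + 5*(2*d/(1 + d)) = -20 + 10*d/(1 + d))
Y(g) = 5 + 10*(-2 - g)/(1 + g) (Y(g) = (4 + 10*(-2 - g)/(1 + g)) + g/g = (4 + 10*(-2 - g)/(1 + g)) + 1 = 5 + 10*(-2 - g)/(1 + g))
(-44*(-1))*Y(3) = (-44*(-1))*(5*(-3 - 1*3)/(1 + 3)) = 44*(5*(-3 - 3)/4) = 44*(5*(1/4)*(-6)) = 44*(-15/2) = -330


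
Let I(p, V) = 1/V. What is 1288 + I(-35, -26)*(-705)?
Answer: 34193/26 ≈ 1315.1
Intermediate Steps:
1288 + I(-35, -26)*(-705) = 1288 - 705/(-26) = 1288 - 1/26*(-705) = 1288 + 705/26 = 34193/26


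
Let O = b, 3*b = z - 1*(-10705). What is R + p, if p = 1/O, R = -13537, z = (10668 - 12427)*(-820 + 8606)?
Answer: -61750690552/4561623 ≈ -13537.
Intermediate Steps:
z = -13695574 (z = -1759*7786 = -13695574)
b = -4561623 (b = (-13695574 - 1*(-10705))/3 = (-13695574 + 10705)/3 = (1/3)*(-13684869) = -4561623)
O = -4561623
p = -1/4561623 (p = 1/(-4561623) = -1/4561623 ≈ -2.1922e-7)
R + p = -13537 - 1/4561623 = -61750690552/4561623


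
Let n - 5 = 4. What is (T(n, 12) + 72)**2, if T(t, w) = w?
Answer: 7056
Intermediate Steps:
n = 9 (n = 5 + 4 = 9)
(T(n, 12) + 72)**2 = (12 + 72)**2 = 84**2 = 7056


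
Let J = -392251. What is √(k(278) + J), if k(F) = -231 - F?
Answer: 6*I*√10910 ≈ 626.71*I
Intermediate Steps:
√(k(278) + J) = √((-231 - 1*278) - 392251) = √((-231 - 278) - 392251) = √(-509 - 392251) = √(-392760) = 6*I*√10910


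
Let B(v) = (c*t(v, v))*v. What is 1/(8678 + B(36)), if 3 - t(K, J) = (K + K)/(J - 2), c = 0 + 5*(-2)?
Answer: 17/142126 ≈ 0.00011961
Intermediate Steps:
c = -10 (c = 0 - 10 = -10)
t(K, J) = 3 - 2*K/(-2 + J) (t(K, J) = 3 - (K + K)/(J - 2) = 3 - 2*K/(-2 + J))
B(v) = -10*v*(-6 + v)/(-2 + v) (B(v) = (-10*(-6 - 2*v + 3*v)/(-2 + v))*v = (-10*(-6 + v)/(-2 + v))*v = -10*v*(-6 + v)/(-2 + v))
1/(8678 + B(36)) = 1/(8678 + 10*36*(6 - 1*36)/(-2 + 36)) = 1/(8678 + 10*36*(6 - 36)/34) = 1/(8678 + 10*36*(1/34)*(-30)) = 1/(8678 - 5400/17) = 1/(142126/17) = 17/142126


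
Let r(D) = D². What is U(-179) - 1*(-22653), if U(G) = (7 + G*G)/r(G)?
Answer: 725856821/32041 ≈ 22654.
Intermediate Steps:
U(G) = (7 + G²)/G² (U(G) = (7 + G*G)/(G²) = (7 + G²)/G²)
U(-179) - 1*(-22653) = (1 + 7/(-179)²) - 1*(-22653) = (1 + 7*(1/32041)) + 22653 = (1 + 7/32041) + 22653 = 32048/32041 + 22653 = 725856821/32041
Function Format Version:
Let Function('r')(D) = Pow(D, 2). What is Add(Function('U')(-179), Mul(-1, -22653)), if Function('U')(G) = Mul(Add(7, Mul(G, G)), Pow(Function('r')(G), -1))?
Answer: Rational(725856821, 32041) ≈ 22654.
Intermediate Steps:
Function('U')(G) = Mul(Pow(G, -2), Add(7, Pow(G, 2))) (Function('U')(G) = Mul(Add(7, Mul(G, G)), Pow(Pow(G, 2), -1)) = Mul(Add(7, Pow(G, 2)), Pow(G, -2)) = Mul(Pow(G, -2), Add(7, Pow(G, 2))))
Add(Function('U')(-179), Mul(-1, -22653)) = Add(Add(1, Mul(7, Pow(-179, -2))), Mul(-1, -22653)) = Add(Add(1, Mul(7, Rational(1, 32041))), 22653) = Add(Add(1, Rational(7, 32041)), 22653) = Add(Rational(32048, 32041), 22653) = Rational(725856821, 32041)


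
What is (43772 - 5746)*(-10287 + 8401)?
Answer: -71717036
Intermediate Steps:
(43772 - 5746)*(-10287 + 8401) = 38026*(-1886) = -71717036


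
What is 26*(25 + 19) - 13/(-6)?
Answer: 6877/6 ≈ 1146.2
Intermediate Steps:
26*(25 + 19) - 13/(-6) = 26*44 - 13*(-⅙) = 1144 + 13/6 = 6877/6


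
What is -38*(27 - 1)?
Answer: -988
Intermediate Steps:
-38*(27 - 1) = -38*26 = -988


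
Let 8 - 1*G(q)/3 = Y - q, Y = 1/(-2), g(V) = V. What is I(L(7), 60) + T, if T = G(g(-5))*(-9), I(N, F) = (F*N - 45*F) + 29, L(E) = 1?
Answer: -5411/2 ≈ -2705.5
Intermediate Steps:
Y = -½ ≈ -0.50000
I(N, F) = 29 - 45*F + F*N (I(N, F) = (-45*F + F*N) + 29 = 29 - 45*F + F*N)
G(q) = 51/2 + 3*q (G(q) = 24 - 3*(-½ - q) = 24 + (3/2 + 3*q) = 51/2 + 3*q)
T = -189/2 (T = (51/2 + 3*(-5))*(-9) = (51/2 - 15)*(-9) = (21/2)*(-9) = -189/2 ≈ -94.500)
I(L(7), 60) + T = (29 - 45*60 + 60*1) - 189/2 = (29 - 2700 + 60) - 189/2 = -2611 - 189/2 = -5411/2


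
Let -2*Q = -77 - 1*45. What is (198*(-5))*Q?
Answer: -60390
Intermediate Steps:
Q = 61 (Q = -(-77 - 1*45)/2 = -(-77 - 45)/2 = -1/2*(-122) = 61)
(198*(-5))*Q = (198*(-5))*61 = -990*61 = -60390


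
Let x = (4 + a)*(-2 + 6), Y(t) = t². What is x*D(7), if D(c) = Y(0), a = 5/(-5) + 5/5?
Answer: 0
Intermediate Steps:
a = 0 (a = 5*(-⅕) + 5*(⅕) = -1 + 1 = 0)
D(c) = 0 (D(c) = 0² = 0)
x = 16 (x = (4 + 0)*(-2 + 6) = 4*4 = 16)
x*D(7) = 16*0 = 0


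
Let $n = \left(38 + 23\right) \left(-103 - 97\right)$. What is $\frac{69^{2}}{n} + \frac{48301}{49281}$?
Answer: $\frac{354645359}{601228200} \approx 0.58987$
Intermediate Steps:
$n = -12200$ ($n = 61 \left(-200\right) = -12200$)
$\frac{69^{2}}{n} + \frac{48301}{49281} = \frac{69^{2}}{-12200} + \frac{48301}{49281} = 4761 \left(- \frac{1}{12200}\right) + 48301 \cdot \frac{1}{49281} = - \frac{4761}{12200} + \frac{48301}{49281} = \frac{354645359}{601228200}$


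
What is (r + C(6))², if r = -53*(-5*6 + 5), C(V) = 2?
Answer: 1760929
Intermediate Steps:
r = 1325 (r = -53*(-30 + 5) = -53*(-25) = 1325)
(r + C(6))² = (1325 + 2)² = 1327² = 1760929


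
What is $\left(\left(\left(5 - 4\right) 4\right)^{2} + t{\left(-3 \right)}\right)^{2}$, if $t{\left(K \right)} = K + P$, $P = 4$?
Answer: $289$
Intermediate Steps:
$t{\left(K \right)} = 4 + K$ ($t{\left(K \right)} = K + 4 = 4 + K$)
$\left(\left(\left(5 - 4\right) 4\right)^{2} + t{\left(-3 \right)}\right)^{2} = \left(\left(\left(5 - 4\right) 4\right)^{2} + \left(4 - 3\right)\right)^{2} = \left(\left(1 \cdot 4\right)^{2} + 1\right)^{2} = \left(4^{2} + 1\right)^{2} = \left(16 + 1\right)^{2} = 17^{2} = 289$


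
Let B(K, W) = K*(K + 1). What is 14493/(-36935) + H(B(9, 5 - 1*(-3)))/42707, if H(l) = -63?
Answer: -88754208/225340435 ≈ -0.39387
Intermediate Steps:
B(K, W) = K*(1 + K)
14493/(-36935) + H(B(9, 5 - 1*(-3)))/42707 = 14493/(-36935) - 63/42707 = 14493*(-1/36935) - 63*1/42707 = -14493/36935 - 9/6101 = -88754208/225340435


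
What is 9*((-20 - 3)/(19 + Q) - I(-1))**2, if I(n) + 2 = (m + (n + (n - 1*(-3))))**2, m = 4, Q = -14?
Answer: 171396/25 ≈ 6855.8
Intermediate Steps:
I(n) = -2 + (7 + 2*n)**2 (I(n) = -2 + (4 + (n + (n - 1*(-3))))**2 = -2 + (4 + (n + (n + 3)))**2 = -2 + (4 + (n + (3 + n)))**2 = -2 + (4 + (3 + 2*n))**2 = -2 + (7 + 2*n)**2)
9*((-20 - 3)/(19 + Q) - I(-1))**2 = 9*((-20 - 3)/(19 - 14) - (-2 + (7 + 2*(-1))**2))**2 = 9*(-23/5 - (-2 + (7 - 2)**2))**2 = 9*(-23*1/5 - (-2 + 5**2))**2 = 9*(-23/5 - (-2 + 25))**2 = 9*(-23/5 - 1*23)**2 = 9*(-23/5 - 23)**2 = 9*(-138/5)**2 = 9*(19044/25) = 171396/25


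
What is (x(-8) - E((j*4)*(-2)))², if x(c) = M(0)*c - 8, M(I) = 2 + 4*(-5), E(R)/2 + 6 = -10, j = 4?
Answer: 28224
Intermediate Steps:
E(R) = -32 (E(R) = -12 + 2*(-10) = -12 - 20 = -32)
M(I) = -18 (M(I) = 2 - 20 = -18)
x(c) = -8 - 18*c (x(c) = -18*c - 8 = -8 - 18*c)
(x(-8) - E((j*4)*(-2)))² = ((-8 - 18*(-8)) - 1*(-32))² = ((-8 + 144) + 32)² = (136 + 32)² = 168² = 28224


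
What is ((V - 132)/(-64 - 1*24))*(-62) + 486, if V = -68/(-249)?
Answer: 1076954/2739 ≈ 393.19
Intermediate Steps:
V = 68/249 (V = -68*(-1/249) = 68/249 ≈ 0.27309)
((V - 132)/(-64 - 1*24))*(-62) + 486 = ((68/249 - 132)/(-64 - 1*24))*(-62) + 486 = -32800/(249*(-64 - 24))*(-62) + 486 = -32800/249/(-88)*(-62) + 486 = -32800/249*(-1/88)*(-62) + 486 = (4100/2739)*(-62) + 486 = -254200/2739 + 486 = 1076954/2739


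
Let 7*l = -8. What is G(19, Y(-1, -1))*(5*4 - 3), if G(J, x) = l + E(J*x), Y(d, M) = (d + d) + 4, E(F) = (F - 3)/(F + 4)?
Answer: -221/42 ≈ -5.2619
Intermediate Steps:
E(F) = (-3 + F)/(4 + F)
l = -8/7 (l = (1/7)*(-8) = -8/7 ≈ -1.1429)
Y(d, M) = 4 + 2*d (Y(d, M) = 2*d + 4 = 4 + 2*d)
G(J, x) = -8/7 + (-3 + J*x)/(4 + J*x)
G(19, Y(-1, -1))*(5*4 - 3) = ((-53 - 1*19*(4 + 2*(-1)))/(7*(4 + 19*(4 + 2*(-1)))))*(5*4 - 3) = ((-53 - 1*19*(4 - 2))/(7*(4 + 19*(4 - 2))))*(20 - 3) = ((-53 - 1*19*2)/(7*(4 + 19*2)))*17 = ((-53 - 38)/(7*(4 + 38)))*17 = ((1/7)*(-91)/42)*17 = ((1/7)*(1/42)*(-91))*17 = -13/42*17 = -221/42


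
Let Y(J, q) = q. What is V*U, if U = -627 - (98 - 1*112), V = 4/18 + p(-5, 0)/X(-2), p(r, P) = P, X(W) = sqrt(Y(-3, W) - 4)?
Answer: -1226/9 ≈ -136.22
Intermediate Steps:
X(W) = sqrt(-4 + W) (X(W) = sqrt(W - 4) = sqrt(-4 + W))
V = 2/9 (V = 4/18 + 0/(sqrt(-4 - 2)) = 4*(1/18) + 0/(sqrt(-6)) = 2/9 + 0/((I*sqrt(6))) = 2/9 + 0*(-I*sqrt(6)/6) = 2/9 + 0 = 2/9 ≈ 0.22222)
U = -613 (U = -627 - (98 - 112) = -627 - 1*(-14) = -627 + 14 = -613)
V*U = (2/9)*(-613) = -1226/9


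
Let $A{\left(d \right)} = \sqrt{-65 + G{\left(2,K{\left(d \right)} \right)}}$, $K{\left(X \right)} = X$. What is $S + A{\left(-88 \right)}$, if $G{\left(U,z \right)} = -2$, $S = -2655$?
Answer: $-2655 + i \sqrt{67} \approx -2655.0 + 8.1853 i$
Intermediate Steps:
$A{\left(d \right)} = i \sqrt{67}$ ($A{\left(d \right)} = \sqrt{-65 - 2} = \sqrt{-67} = i \sqrt{67}$)
$S + A{\left(-88 \right)} = -2655 + i \sqrt{67}$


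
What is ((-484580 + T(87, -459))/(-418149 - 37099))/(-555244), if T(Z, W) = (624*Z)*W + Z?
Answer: -25402685/252773720512 ≈ -0.00010050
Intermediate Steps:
T(Z, W) = Z + 624*W*Z (T(Z, W) = 624*W*Z + Z = Z + 624*W*Z)
((-484580 + T(87, -459))/(-418149 - 37099))/(-555244) = ((-484580 + 87*(1 + 624*(-459)))/(-418149 - 37099))/(-555244) = ((-484580 + 87*(1 - 286416))/(-455248))*(-1/555244) = ((-484580 + 87*(-286415))*(-1/455248))*(-1/555244) = ((-484580 - 24918105)*(-1/455248))*(-1/555244) = -25402685*(-1/455248)*(-1/555244) = (25402685/455248)*(-1/555244) = -25402685/252773720512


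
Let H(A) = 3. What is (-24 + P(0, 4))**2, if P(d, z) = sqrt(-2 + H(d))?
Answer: 529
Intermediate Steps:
P(d, z) = 1 (P(d, z) = sqrt(-2 + 3) = sqrt(1) = 1)
(-24 + P(0, 4))**2 = (-24 + 1)**2 = (-23)**2 = 529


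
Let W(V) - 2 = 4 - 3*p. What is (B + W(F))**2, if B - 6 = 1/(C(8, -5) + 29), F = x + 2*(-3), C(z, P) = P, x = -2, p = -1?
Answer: 130321/576 ≈ 226.25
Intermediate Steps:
F = -8 (F = -2 + 2*(-3) = -2 - 6 = -8)
B = 145/24 (B = 6 + 1/(-5 + 29) = 6 + 1/24 = 145/24 ≈ 6.0417)
W(V) = 9 (W(V) = 2 + (4 - 3*(-1)) = 2 + (4 + 3) = 2 + 7 = 9)
(B + W(F))**2 = (145/24 + 9)**2 = (361/24)**2 = 130321/576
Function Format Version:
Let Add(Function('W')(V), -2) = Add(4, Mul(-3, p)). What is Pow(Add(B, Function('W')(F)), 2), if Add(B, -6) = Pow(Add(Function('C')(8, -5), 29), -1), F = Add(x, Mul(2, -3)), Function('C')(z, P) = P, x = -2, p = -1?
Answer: Rational(130321, 576) ≈ 226.25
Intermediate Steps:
F = -8 (F = Add(-2, Mul(2, -3)) = Add(-2, -6) = -8)
B = Rational(145, 24) (B = Add(6, Pow(Add(-5, 29), -1)) = Add(6, Pow(24, -1)) = Add(6, Rational(1, 24)) = Rational(145, 24) ≈ 6.0417)
Function('W')(V) = 9 (Function('W')(V) = Add(2, Add(4, Mul(-3, -1))) = Add(2, Add(4, 3)) = Add(2, 7) = 9)
Pow(Add(B, Function('W')(F)), 2) = Pow(Add(Rational(145, 24), 9), 2) = Pow(Rational(361, 24), 2) = Rational(130321, 576)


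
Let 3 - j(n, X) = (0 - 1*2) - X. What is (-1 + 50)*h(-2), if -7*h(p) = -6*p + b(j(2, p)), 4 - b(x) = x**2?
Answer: -49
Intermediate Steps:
j(n, X) = 5 + X (j(n, X) = 3 - ((0 - 1*2) - X) = 3 - ((0 - 2) - X) = 3 - (-2 - X) = 3 + (2 + X) = 5 + X)
b(x) = 4 - x**2
h(p) = -4/7 + (5 + p)**2/7 + 6*p/7 (h(p) = -(-6*p + (4 - (5 + p)**2))/7 = -(4 - (5 + p)**2 - 6*p)/7 = -4/7 + (5 + p)**2/7 + 6*p/7)
(-1 + 50)*h(-2) = (-1 + 50)*(3 + (1/7)*(-2)**2 + (16/7)*(-2)) = 49*(3 + (1/7)*4 - 32/7) = 49*(3 + 4/7 - 32/7) = 49*(-1) = -49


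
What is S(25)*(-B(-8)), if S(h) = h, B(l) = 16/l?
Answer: 50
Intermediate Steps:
S(25)*(-B(-8)) = 25*(-16/(-8)) = 25*(-16*(-1)/8) = 25*(-1*(-2)) = 25*2 = 50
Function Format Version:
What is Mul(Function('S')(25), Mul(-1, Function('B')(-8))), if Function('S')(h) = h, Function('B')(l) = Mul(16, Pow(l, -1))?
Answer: 50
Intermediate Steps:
Mul(Function('S')(25), Mul(-1, Function('B')(-8))) = Mul(25, Mul(-1, Mul(16, Pow(-8, -1)))) = Mul(25, Mul(-1, Mul(16, Rational(-1, 8)))) = Mul(25, Mul(-1, -2)) = Mul(25, 2) = 50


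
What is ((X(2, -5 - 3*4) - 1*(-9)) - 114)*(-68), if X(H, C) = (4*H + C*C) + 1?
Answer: -13124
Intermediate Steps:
X(H, C) = 1 + C**2 + 4*H (X(H, C) = (4*H + C**2) + 1 = (C**2 + 4*H) + 1 = 1 + C**2 + 4*H)
((X(2, -5 - 3*4) - 1*(-9)) - 114)*(-68) = (((1 + (-5 - 3*4)**2 + 4*2) - 1*(-9)) - 114)*(-68) = (((1 + (-5 - 12)**2 + 8) + 9) - 114)*(-68) = (((1 + (-17)**2 + 8) + 9) - 114)*(-68) = (((1 + 289 + 8) + 9) - 114)*(-68) = ((298 + 9) - 114)*(-68) = (307 - 114)*(-68) = 193*(-68) = -13124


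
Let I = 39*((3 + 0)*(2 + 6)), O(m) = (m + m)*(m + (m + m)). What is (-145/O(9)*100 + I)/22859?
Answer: 220198/5554737 ≈ 0.039641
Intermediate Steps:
O(m) = 6*m² (O(m) = (2*m)*(m + 2*m) = (2*m)*(3*m) = 6*m²)
I = 936 (I = 39*(3*8) = 39*24 = 936)
(-145/O(9)*100 + I)/22859 = (-145/(6*9²)*100 + 936)/22859 = (-145/(6*81)*100 + 936)*(1/22859) = (-145/486*100 + 936)*(1/22859) = (-7250/243 + 936)*(1/22859) = (220198/243)*(1/22859) = 220198/5554737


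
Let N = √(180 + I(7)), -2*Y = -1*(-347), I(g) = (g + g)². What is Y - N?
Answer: -347/2 - 2*√94 ≈ -192.89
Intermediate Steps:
I(g) = 4*g² (I(g) = (2*g)² = 4*g²)
Y = -347/2 (Y = -(-1)*(-347)/2 = -½*347 = -347/2 ≈ -173.50)
N = 2*√94 (N = √(180 + 4*7²) = √(180 + 4*49) = √(180 + 196) = √376 = 2*√94 ≈ 19.391)
Y - N = -347/2 - 2*√94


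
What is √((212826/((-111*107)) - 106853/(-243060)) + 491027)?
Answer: √113665302555164924806245/481137270 ≈ 700.72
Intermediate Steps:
√((212826/((-111*107)) - 106853/(-243060)) + 491027) = √((212826/(-11877) - 106853*(-1/243060)) + 491027) = √((212826*(-1/11877) + 106853/243060) + 491027) = √((-70942/3959 + 106853/243060) + 491027) = √(-16820131493/962274540 + 491027) = √(472485960421087/962274540) = √113665302555164924806245/481137270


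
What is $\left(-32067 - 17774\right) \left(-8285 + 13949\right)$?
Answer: $-282299424$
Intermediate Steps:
$\left(-32067 - 17774\right) \left(-8285 + 13949\right) = \left(-49841\right) 5664 = -282299424$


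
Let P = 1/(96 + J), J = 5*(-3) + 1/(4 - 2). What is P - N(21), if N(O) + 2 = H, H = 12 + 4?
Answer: -2280/163 ≈ -13.988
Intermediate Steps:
H = 16
N(O) = 14 (N(O) = -2 + 16 = 14)
J = -29/2 (J = -15 + 1/2 = -15 + ½ = -29/2 ≈ -14.500)
P = 2/163 (P = 1/(96 - 29/2) = 1/(163/2) = 2/163 ≈ 0.012270)
P - N(21) = 2/163 - 1*14 = 2/163 - 14 = -2280/163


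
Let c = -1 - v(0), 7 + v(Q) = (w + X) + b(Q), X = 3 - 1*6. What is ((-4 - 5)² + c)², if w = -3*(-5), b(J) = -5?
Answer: 6400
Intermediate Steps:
w = 15
X = -3 (X = 3 - 6 = -3)
v(Q) = 0 (v(Q) = -7 + ((15 - 3) - 5) = -7 + (12 - 5) = -7 + 7 = 0)
c = -1 (c = -1 - 1*0 = -1 + 0 = -1)
((-4 - 5)² + c)² = ((-4 - 5)² - 1)² = ((-9)² - 1)² = (81 - 1)² = 80² = 6400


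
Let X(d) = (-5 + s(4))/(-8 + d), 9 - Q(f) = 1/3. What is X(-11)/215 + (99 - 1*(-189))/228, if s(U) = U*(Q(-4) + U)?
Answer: 15343/12255 ≈ 1.2520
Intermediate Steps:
Q(f) = 26/3 (Q(f) = 9 - 1/3 = 26/3)
s(U) = U*(26/3 + U)
X(d) = 137/(3*(-8 + d)) (X(d) = (-5 + (1/3)*4*(26 + 3*4))/(-8 + d) = (-5 + (1/3)*4*(26 + 12))/(-8 + d) = (-5 + (1/3)*4*38)/(-8 + d) = (-5 + 152/3)/(-8 + d) = 137/(3*(-8 + d)))
X(-11)/215 + (99 - 1*(-189))/228 = (137/(3*(-8 - 11)))/215 + (99 - 1*(-189))/228 = ((137/3)/(-19))*(1/215) + (99 + 189)*(1/228) = ((137/3)*(-1/19))*(1/215) + 288*(1/228) = -137/57*1/215 + 24/19 = -137/12255 + 24/19 = 15343/12255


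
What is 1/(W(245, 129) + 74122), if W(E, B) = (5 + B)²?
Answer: 1/92078 ≈ 1.0860e-5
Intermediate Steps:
1/(W(245, 129) + 74122) = 1/((5 + 129)² + 74122) = 1/(134² + 74122) = 1/(17956 + 74122) = 1/92078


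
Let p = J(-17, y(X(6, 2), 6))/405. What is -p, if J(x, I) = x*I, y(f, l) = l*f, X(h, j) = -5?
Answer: -34/27 ≈ -1.2593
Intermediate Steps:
y(f, l) = f*l
J(x, I) = I*x
p = 34/27 (p = (-5*6*(-17))/405 = -30*(-17)*(1/405) = 510*(1/405) = 34/27 ≈ 1.2593)
-p = -1*34/27 = -34/27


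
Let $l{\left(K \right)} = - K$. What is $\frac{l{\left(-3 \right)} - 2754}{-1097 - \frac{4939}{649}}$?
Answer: $\frac{54103}{21724} \approx 2.4905$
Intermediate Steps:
$\frac{l{\left(-3 \right)} - 2754}{-1097 - \frac{4939}{649}} = \frac{\left(-1\right) \left(-3\right) - 2754}{-1097 - \frac{4939}{649}} = \frac{3 - 2754}{-1097 - \frac{449}{59}} = - \frac{2751}{-1097 - \frac{449}{59}} = - \frac{2751}{- \frac{65172}{59}} = \left(-2751\right) \left(- \frac{59}{65172}\right) = \frac{54103}{21724}$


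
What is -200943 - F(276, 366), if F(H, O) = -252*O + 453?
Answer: -109164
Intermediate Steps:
F(H, O) = 453 - 252*O
-200943 - F(276, 366) = -200943 - (453 - 252*366) = -200943 - (453 - 92232) = -200943 - 1*(-91779) = -200943 + 91779 = -109164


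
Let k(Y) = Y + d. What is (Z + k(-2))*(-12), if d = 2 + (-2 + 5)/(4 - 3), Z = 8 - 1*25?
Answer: 168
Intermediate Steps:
Z = -17 (Z = 8 - 25 = -17)
d = 5 (d = 2 + 3/1 = 2 + 3*1 = 2 + 3 = 5)
k(Y) = 5 + Y (k(Y) = Y + 5 = 5 + Y)
(Z + k(-2))*(-12) = (-17 + (5 - 2))*(-12) = (-17 + 3)*(-12) = -14*(-12) = 168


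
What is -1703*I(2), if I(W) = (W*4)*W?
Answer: -27248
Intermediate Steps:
I(W) = 4*W² (I(W) = (4*W)*W = 4*W²)
-1703*I(2) = -6812*2² = -6812*4 = -1703*16 = -27248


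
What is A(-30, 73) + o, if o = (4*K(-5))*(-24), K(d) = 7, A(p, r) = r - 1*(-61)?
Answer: -538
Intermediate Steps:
A(p, r) = 61 + r (A(p, r) = r + 61 = 61 + r)
o = -672 (o = (4*7)*(-24) = 28*(-24) = -672)
A(-30, 73) + o = (61 + 73) - 672 = 134 - 672 = -538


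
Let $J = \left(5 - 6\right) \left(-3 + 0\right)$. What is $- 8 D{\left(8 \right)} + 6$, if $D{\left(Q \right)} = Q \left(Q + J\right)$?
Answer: $-698$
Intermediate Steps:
$J = 3$ ($J = \left(-1\right) \left(-3\right) = 3$)
$D{\left(Q \right)} = Q \left(3 + Q\right)$ ($D{\left(Q \right)} = Q \left(Q + 3\right) = Q \left(3 + Q\right)$)
$- 8 D{\left(8 \right)} + 6 = - 8 \cdot 8 \left(3 + 8\right) + 6 = - 8 \cdot 8 \cdot 11 + 6 = \left(-8\right) 88 + 6 = -704 + 6 = -698$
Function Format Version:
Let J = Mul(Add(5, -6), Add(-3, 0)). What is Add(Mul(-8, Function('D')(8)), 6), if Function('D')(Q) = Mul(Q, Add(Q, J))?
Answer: -698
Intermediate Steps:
J = 3 (J = Mul(-1, -3) = 3)
Function('D')(Q) = Mul(Q, Add(3, Q)) (Function('D')(Q) = Mul(Q, Add(Q, 3)) = Mul(Q, Add(3, Q)))
Add(Mul(-8, Function('D')(8)), 6) = Add(Mul(-8, Mul(8, Add(3, 8))), 6) = Add(Mul(-8, Mul(8, 11)), 6) = Add(Mul(-8, 88), 6) = Add(-704, 6) = -698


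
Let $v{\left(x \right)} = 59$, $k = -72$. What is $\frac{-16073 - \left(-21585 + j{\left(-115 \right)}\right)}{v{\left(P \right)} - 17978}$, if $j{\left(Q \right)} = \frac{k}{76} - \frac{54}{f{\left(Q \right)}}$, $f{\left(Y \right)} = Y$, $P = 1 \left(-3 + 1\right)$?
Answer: $- \frac{12044764}{39153015} \approx -0.30763$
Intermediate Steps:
$P = -2$ ($P = 1 \left(-2\right) = -2$)
$j{\left(Q \right)} = - \frac{18}{19} - \frac{54}{Q}$ ($j{\left(Q \right)} = - \frac{72}{76} - \frac{54}{Q} = \left(-72\right) \frac{1}{76} - \frac{54}{Q} = - \frac{18}{19} - \frac{54}{Q}$)
$\frac{-16073 - \left(-21585 + j{\left(-115 \right)}\right)}{v{\left(P \right)} - 17978} = \frac{-16073 + \left(21585 - \left(- \frac{18}{19} - \frac{54}{-115}\right)\right)}{59 - 17978} = \frac{-16073 + \left(21585 - \left(- \frac{18}{19} - - \frac{54}{115}\right)\right)}{-17919} = \left(-16073 + \left(21585 - \left(- \frac{18}{19} + \frac{54}{115}\right)\right)\right) \left(- \frac{1}{17919}\right) = \left(-16073 + \left(21585 - - \frac{1044}{2185}\right)\right) \left(- \frac{1}{17919}\right) = \left(-16073 + \left(21585 + \frac{1044}{2185}\right)\right) \left(- \frac{1}{17919}\right) = \left(-16073 + \frac{47164269}{2185}\right) \left(- \frac{1}{17919}\right) = \frac{12044764}{2185} \left(- \frac{1}{17919}\right) = - \frac{12044764}{39153015}$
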